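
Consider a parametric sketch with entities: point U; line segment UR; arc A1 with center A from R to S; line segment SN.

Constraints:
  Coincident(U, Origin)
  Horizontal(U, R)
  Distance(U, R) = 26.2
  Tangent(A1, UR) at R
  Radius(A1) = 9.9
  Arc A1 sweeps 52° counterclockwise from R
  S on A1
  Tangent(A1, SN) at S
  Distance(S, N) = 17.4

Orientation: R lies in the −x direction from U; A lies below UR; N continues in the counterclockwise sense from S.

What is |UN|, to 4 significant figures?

48.02

U is at the origin; UR is horizontal with |UR| = 26.2 and R on the −x side, so R = (-26.20, 0.000). Since A1 is tangent to UR there, AR ⟂ UR, so A = R + (0, -9.9) = (-26.20, -9.900). On A1, R sits at bearing 90° from A; a 52° counterclockwise sweep puts S at bearing 142°, so S = A + 9.9·(cos 142°, sin 142°) = (-34.00, -3.805). The tangent condition forces AS to be normal to SN, so SN runs along (−sin 142°, cos 142°); with |SN| = 17.4, N = (-44.71, -17.52). Then |UN| = |N − U| = 48.02.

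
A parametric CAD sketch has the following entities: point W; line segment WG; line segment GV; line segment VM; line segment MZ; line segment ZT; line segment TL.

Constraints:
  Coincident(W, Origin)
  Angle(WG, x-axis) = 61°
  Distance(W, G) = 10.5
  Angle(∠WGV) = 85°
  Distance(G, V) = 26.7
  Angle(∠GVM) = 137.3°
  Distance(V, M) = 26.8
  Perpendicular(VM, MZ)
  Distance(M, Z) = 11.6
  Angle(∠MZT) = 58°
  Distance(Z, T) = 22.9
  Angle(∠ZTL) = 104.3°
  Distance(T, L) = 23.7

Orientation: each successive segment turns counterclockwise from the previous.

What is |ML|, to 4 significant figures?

26.14

W is at the origin; WG runs at 61.0° with length 10.5, so G = (5.091, 9.184). ∠WGV = 85.0° gives GV at 156.0° from the x-axis; with |GV| = 26.7, V = (-19.30, 20.04). ∠GVM = 137.3° gives VM at -161.3° from the x-axis; with |VM| = 26.8, M = (-44.69, 11.45). VM is perpendicular to MZ, so MZ runs at -71.30°; with |MZ| = 11.6, Z = (-40.97, 0.4633). ∠MZT = 58.0° gives ZT at 50.70° from the x-axis; with |ZT| = 22.9, T = (-26.46, 18.18). ∠ZTL = 104.3° gives TL at 126.4° from the x-axis; with |TL| = 23.7, L = (-40.53, 37.26). Then |ML| = |L − M| = 26.14.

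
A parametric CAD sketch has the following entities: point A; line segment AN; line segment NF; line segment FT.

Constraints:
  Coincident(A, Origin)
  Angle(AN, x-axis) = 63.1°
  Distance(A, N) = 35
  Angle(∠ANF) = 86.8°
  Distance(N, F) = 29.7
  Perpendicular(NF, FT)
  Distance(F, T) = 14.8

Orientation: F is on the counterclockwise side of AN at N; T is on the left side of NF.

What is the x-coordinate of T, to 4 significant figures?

-17.31

∠ANF = 86.8°, so NF runs at 63.1° + (180° − 86.8°) = 156.3° from the x-axis; with |NF| = 29.7, F = N + 29.7·(cos 156.3°, sin 156.3°) = (-11.36, 43.15). NF is perpendicular to FT; with |FT| = 14.8 on the left of NF, T = F + 14.8·(-0.4019, -0.9157) = (-17.31, 29.60). So T.x = -17.31.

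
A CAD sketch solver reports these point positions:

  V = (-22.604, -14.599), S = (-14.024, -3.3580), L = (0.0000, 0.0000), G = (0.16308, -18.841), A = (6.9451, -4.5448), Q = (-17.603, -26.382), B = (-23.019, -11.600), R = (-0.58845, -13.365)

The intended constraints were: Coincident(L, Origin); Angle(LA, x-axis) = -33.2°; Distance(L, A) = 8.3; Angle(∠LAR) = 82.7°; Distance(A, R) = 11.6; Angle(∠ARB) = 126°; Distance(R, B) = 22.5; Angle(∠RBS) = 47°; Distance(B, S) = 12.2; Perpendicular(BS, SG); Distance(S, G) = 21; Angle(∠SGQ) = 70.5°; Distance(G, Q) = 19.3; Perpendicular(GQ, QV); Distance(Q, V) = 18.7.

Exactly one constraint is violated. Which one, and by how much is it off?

Distance(Q, V) = 18.7 — off by 5.90.

L = (0.00, 0.00) ✓; LA at -33.20° ✓; |LA| = 8.300 ✓; ∠LAR = 82.70° ✓; |AR| = 11.60 ✓; ∠ARB = 126.0° ✓; |RB| = 22.50 ✓; ∠RBS = 47.00° ✓; |BS| = 12.20 ✓; ∠(BS, SG) = 90.00° ✓; |SG| = 21.00 ✓; ∠SGQ = 70.50° ✓; |GQ| = 19.30 ✓; ∠(GQ, QV) = 90.00° ✓; |QV| = 12.80 ✗.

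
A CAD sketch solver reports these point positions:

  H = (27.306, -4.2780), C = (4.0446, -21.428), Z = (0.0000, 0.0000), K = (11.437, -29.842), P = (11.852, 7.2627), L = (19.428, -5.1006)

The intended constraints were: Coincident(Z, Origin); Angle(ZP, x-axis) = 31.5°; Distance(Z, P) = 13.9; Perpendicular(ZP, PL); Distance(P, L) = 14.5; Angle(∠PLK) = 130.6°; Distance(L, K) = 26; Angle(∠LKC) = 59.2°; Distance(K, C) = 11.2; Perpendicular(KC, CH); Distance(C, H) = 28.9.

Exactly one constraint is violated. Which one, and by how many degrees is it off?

Perpendicular(KC, CH) — off by 4.90°.

Z = (0.00, 0.00) ✓; ZP at 31.50° ✓; |ZP| = 13.90 ✓; ∠(ZP, PL) = 90.00° ✓; |PL| = 14.50 ✓; ∠PLK = 130.6° ✓; |LK| = 26.00 ✓; ∠LKC = 59.20° ✓; |KC| = 11.20 ✓; ∠(KC, CH) = 94.90° ✗; |CH| = 28.90 ✓.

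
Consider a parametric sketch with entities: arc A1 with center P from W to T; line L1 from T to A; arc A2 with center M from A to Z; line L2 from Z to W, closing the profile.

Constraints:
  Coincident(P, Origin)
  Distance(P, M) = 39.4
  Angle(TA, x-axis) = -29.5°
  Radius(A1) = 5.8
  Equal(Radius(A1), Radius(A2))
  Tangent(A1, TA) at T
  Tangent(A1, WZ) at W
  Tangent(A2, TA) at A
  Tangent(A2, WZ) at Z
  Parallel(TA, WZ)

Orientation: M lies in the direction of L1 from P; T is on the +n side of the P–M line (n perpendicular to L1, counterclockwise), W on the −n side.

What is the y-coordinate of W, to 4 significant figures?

-5.048

The slot axis is L1's direction at -29.5°, so u = (cos -29.5°, sin -29.5°) = (0.8704, -0.4924) and n = (−sin -29.5°, cos -29.5°) = (0.4924, 0.8704). P is at the origin and M lies 39.4 along u from P, so M = 39.4·u = (34.29, -19.40). Tangency of A1 to both parallel lines with radius 5.8 puts T and W at P ± 5.8·n: T = (2.856, 5.048), W = (-2.856, -5.048). So W.y = -5.048.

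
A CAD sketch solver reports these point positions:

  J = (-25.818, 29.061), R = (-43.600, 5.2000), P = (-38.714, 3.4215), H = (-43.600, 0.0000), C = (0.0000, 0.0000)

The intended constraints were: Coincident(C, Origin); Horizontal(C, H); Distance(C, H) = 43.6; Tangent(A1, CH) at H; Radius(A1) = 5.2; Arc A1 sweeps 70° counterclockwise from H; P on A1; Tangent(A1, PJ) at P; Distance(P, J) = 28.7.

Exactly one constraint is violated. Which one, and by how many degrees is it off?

Tangent(A1, PJ) at P — off by 6.70°.

C = (0.00, 0.00) ✓; C.y = 0.00, H.y = 0.00 ✓; |CH| = 43.60 ✓; ∠(RH, HC) = 90.00° ✓; |RH| = 5.200 ✓; bearing(R→P) − bearing(R→H) = 70.00° ✓; |RP| = 5.200 ✓; ∠(RP, PJ) = 96.70° ✗; |PJ| = 28.70 ✓.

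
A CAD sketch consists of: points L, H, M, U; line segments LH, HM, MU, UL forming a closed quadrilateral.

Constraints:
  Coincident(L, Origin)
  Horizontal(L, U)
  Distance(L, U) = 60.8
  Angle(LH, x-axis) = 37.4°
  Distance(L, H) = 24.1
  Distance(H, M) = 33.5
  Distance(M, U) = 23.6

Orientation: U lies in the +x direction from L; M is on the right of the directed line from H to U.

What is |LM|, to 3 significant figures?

41.8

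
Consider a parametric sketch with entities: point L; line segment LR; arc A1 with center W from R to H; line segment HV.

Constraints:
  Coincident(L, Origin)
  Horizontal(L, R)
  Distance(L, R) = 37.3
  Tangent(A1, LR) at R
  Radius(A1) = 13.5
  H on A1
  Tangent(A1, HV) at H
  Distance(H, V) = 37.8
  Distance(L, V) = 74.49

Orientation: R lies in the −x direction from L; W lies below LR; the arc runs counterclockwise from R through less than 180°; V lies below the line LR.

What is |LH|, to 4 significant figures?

51.95

L is at the origin; L and R share the same y with |LR| = 37.3 and R on the −x side, so R = (-37.30, 0.000). Since A1 is tangent to LR there, WR ⟂ LR, so W = R + (0, -13.5) = (-37.30, -13.50). Since WH ⟂ HV (tangency), |WV| = √(13.5² + 37.8²) = 40.14 regardless of where H sits on A1. So V lies on both circle(L, 74.49) and circle(W, 40.14); the below-LR intersection is V = (-56.17, -48.93). H is the foot of the tangent from V: H = (-50.66, -11.53).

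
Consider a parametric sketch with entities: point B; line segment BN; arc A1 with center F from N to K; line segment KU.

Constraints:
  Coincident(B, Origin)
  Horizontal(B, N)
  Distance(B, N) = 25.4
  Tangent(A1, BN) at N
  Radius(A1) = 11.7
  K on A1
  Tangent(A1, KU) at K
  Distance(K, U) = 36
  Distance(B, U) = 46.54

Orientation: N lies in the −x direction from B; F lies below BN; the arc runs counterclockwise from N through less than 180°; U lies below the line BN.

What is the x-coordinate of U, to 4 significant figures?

-8.772

Checks: |FK| = 11.70 ✓; ∠(FK, KU) = 90.00° ✓; |KU| = 36.00 ✓; |BU| = 46.54 ✓.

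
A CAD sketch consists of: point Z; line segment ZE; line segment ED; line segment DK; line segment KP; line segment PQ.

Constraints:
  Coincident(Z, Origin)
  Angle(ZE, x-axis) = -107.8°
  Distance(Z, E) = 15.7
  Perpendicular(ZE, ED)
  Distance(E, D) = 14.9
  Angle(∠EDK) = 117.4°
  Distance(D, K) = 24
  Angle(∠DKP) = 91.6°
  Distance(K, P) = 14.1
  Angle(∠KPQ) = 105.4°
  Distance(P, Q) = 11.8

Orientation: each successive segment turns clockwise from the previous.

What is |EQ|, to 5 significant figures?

20.427

Z is at the origin; ZE runs at -107.8° with length 15.7, so E = (-4.7994, -14.948). ZE ⟂ ED, so ED runs at 162.20°; with |ED| = 14.9, D = (-18.986, -10.394). ∠EDK = 117.4° gives DK at 99.600° from the x-axis; with |DK| = 24.0, K = (-22.989, 13.270). ∠DKP = 91.6° gives KP at 11.200° from the x-axis; with |KP| = 14.1, P = (-9.1571, 16.009). ∠KPQ = 105.4° gives PQ at -63.400° from the x-axis; with |PQ| = 11.8, Q = (-3.8736, 5.4580). Then |EQ| = |Q − E| = 20.427.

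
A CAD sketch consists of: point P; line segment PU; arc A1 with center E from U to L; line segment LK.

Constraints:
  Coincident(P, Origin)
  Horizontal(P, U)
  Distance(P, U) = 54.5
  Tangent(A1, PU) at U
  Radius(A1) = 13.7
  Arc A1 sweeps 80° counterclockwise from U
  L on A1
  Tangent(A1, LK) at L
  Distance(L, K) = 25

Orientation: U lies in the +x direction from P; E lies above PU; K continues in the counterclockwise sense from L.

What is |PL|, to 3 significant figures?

68.9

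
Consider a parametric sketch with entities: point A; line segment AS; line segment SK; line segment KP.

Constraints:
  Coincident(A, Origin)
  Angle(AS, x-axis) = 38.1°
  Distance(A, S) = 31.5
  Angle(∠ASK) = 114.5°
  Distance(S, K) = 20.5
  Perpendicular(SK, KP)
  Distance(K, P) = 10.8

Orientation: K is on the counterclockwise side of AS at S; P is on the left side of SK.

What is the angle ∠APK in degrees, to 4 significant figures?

118.0°

A is at the origin; AS runs at 38.1° with length 31.5, so S = 31.5·(cos 38.1°, sin 38.1°) = (24.79, 19.44). ∠ASK = 114.5°, so SK runs at 38.1° + (180° − 114.5°) = 103.6° from the x-axis; with |SK| = 20.5, K = S + 20.5·(cos 103.6°, sin 103.6°) = (19.97, 39.36). SK is perpendicular to KP; with |KP| = 10.8 on the left of SK, P = K + 10.8·(-0.9720, -0.2351) = (9.471, 36.82). Then cos ∠APK = PA·PK / (|PA||PK|), giving 118.0°.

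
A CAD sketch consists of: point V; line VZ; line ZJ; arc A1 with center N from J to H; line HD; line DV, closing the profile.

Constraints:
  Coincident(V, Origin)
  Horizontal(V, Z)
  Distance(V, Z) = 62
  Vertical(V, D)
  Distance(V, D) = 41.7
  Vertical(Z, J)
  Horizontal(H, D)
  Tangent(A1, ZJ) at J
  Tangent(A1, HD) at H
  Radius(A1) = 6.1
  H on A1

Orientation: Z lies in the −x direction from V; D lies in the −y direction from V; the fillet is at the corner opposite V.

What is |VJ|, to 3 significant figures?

71.5

V is at the origin; V and Z share the same y with |VZ| = 62.0 and Z on the −x side, so Z = (-62.0, 0.00). VD is vertical with |VD| = 41.7 and D on the −y side, so D = (0.00, -41.7). The virtual corner opposite V is at (-62.0, -41.7). A1 meets ZJ tangentially, so NJ is at right angles to ZJ and A1 meets HD tangentially, so NH is at right angles to HD, with radius 6.1, so the center N sits 6.1 in from both sides at N = (-55.9, -35.6). That places the tangent points at J = (-62.0, -35.6) on ZJ and H = (-55.9, -41.7) on HD. Then |VJ| = |J − V| = 71.5.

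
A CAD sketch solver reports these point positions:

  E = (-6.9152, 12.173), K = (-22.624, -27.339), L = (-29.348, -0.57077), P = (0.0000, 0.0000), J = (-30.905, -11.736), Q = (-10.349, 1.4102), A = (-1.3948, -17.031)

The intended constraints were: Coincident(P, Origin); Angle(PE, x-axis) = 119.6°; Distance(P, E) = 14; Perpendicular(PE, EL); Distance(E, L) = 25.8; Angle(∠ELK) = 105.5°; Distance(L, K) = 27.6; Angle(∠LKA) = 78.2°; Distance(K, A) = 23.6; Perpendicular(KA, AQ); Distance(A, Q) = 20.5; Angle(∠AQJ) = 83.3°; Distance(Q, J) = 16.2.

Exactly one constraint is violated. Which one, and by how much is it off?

Distance(Q, J) = 16.2 — off by 8.20.

P = (0.00, 0.00) ✓; PE at 119.6° ✓; |PE| = 14.00 ✓; ∠(PE, EL) = 90.00° ✓; |EL| = 25.80 ✓; ∠ELK = 105.5° ✓; |LK| = 27.60 ✓; ∠LKA = 78.20° ✓; |KA| = 23.60 ✓; ∠(KA, AQ) = 90.00° ✓; |AQ| = 20.50 ✓; ∠AQJ = 83.30° ✓; |QJ| = 24.40 ✗.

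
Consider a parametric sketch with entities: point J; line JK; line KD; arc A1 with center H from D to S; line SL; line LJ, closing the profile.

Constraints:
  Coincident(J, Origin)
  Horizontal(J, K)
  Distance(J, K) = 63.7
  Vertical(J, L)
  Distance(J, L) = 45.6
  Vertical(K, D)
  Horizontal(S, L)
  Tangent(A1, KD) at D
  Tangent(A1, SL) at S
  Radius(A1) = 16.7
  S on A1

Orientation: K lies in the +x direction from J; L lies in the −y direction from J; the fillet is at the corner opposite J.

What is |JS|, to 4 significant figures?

65.49

J is at the origin; J and K share the same y with |JK| = 63.7 and K on the +x side, so K = (63.70, 0.000). JL is vertical with |JL| = 45.6 and L on the −y side, so L = (0.000, -45.60). The virtual corner opposite J is at (63.70, -45.60). Tangency of A1 to KD means the radius HD is perpendicular to KD and since A1 is tangent to SL there, HS ⟂ SL, with radius 16.7, so the center H sits 16.7 in from both sides at H = (47.00, -28.90). That places the tangent points at D = (63.70, -28.90) on KD and S = (47.00, -45.60) on SL. Then |JS| = |S − J| = 65.49.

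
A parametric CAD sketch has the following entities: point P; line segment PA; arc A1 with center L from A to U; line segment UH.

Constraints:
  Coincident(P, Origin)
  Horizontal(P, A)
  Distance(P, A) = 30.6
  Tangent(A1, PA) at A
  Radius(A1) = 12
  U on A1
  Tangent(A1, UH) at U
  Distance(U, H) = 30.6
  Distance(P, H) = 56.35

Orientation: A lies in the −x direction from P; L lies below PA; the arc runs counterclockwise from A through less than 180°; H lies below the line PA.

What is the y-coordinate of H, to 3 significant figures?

-44.7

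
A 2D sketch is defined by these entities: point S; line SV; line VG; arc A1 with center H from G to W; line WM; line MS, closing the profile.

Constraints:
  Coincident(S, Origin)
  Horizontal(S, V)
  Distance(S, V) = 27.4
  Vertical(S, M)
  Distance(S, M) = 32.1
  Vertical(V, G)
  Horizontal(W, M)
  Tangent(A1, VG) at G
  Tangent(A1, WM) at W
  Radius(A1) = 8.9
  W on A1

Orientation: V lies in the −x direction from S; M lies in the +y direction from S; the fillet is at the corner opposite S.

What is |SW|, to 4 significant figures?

37.05

S is at the origin; S and V share the same y with |SV| = 27.4 and V on the −x side, so V = (-27.40, 0.000). S and M share the same x with |SM| = 32.1 and M on the +y side, so M = (0.000, 32.10). The virtual corner opposite S is at (-27.40, 32.10). Since A1 is tangent to VG there, HG ⟂ VG and A1 meets WM tangentially, so HW is at right angles to WM, with radius 8.9, so the center H sits 8.9 in from both sides at H = (-18.50, 23.20). That places the tangent points at G = (-27.40, 23.20) on VG and W = (-18.50, 32.10) on WM. Then |SW| = |W − S| = 37.05.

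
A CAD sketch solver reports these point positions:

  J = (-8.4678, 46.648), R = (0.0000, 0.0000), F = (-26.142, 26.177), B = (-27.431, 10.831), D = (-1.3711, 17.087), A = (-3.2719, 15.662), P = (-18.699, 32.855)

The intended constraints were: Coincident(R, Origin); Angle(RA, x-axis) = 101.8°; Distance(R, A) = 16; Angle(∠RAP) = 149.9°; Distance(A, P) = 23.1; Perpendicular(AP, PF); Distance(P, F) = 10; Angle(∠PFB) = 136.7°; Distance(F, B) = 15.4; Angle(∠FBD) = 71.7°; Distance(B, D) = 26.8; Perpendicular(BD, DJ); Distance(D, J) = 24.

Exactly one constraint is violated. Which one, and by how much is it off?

Distance(D, J) = 24 — off by 6.40.

R = (0.00, 0.00) ✓; RA at 101.8° ✓; |RA| = 16.00 ✓; ∠RAP = 149.9° ✓; |AP| = 23.10 ✓; ∠(AP, PF) = 90.00° ✓; |PF| = 10.00 ✓; ∠PFB = 136.7° ✓; |FB| = 15.40 ✓; ∠FBD = 71.70° ✓; |BD| = 26.80 ✓; ∠(BD, DJ) = 90.00° ✓; |DJ| = 30.40 ✗.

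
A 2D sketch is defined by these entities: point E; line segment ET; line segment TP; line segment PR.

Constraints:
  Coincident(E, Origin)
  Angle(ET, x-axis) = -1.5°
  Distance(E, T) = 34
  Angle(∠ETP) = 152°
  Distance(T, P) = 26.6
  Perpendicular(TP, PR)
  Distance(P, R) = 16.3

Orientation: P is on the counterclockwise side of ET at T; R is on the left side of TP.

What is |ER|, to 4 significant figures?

56.62

∠ETP = 152.0°, so TP runs at -1.5° + (180° − 152.0°) = 26.50° from the x-axis; with |TP| = 26.6, P = T + 26.6·(cos 26.50°, sin 26.50°) = (57.79, 10.98). TP is perpendicular to PR; with |PR| = 16.3 on the left of TP, R = P + 16.3·(-0.4462, 0.8949) = (50.52, 25.57). Then |ER| = |R − E| = 56.62.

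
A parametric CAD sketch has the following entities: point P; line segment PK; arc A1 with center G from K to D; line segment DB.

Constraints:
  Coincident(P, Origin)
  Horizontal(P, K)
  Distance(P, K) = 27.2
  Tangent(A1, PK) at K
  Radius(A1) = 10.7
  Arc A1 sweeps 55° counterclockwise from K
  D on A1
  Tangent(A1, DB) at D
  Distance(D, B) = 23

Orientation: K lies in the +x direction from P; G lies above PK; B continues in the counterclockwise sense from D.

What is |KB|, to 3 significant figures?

32.1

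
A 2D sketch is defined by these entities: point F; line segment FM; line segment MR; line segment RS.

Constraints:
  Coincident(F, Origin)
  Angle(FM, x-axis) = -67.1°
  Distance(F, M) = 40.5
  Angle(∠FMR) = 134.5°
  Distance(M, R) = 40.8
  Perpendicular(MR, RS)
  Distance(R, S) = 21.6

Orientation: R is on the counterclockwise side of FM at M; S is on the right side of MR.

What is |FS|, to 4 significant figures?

85.65

∠FMR = 134.5°, so MR runs at -67.1° + (180° − 134.5°) = -21.60° from the x-axis; with |MR| = 40.8, R = M + 40.8·(cos -21.60°, sin -21.60°) = (53.69, -52.33). MR ⟂ RS; with |RS| = 21.6 on the right of MR, S = R + 21.6·(-0.3681, -0.9298) = (45.74, -72.41). Then |FS| = |S − F| = 85.65.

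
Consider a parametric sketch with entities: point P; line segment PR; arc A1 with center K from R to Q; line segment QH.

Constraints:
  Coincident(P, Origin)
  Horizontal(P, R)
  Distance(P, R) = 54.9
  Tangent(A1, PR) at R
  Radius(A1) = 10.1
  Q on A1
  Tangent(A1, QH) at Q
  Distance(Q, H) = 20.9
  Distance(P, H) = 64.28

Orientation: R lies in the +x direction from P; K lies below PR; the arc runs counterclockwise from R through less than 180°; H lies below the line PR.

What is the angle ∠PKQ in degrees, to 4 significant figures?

36.40°

P is at the origin; P and R share the same y with |PR| = 54.9 and R on the +x side, so R = (54.90, 0.000). The tangent condition forces KR to be normal to PR, so K = R + (0, -10.1) = (54.90, -10.10). Since KQ ⟂ QH (tangency), |KH| = √(10.1² + 20.9²) = 23.21 regardless of where Q sits on A1. So H lies on both circle(P, 64.28) and circle(K, 23.21); the below-PR intersection is H = (54.97, -33.31). Q is the foot of the tangent from H: Q = (45.82, -14.52).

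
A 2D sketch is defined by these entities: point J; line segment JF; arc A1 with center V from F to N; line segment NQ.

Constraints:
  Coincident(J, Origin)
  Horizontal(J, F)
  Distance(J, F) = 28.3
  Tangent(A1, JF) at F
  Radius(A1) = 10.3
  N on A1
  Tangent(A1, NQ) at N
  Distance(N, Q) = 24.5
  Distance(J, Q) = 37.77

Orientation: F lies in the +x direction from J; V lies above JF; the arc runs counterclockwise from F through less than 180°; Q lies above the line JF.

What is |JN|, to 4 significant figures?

39.41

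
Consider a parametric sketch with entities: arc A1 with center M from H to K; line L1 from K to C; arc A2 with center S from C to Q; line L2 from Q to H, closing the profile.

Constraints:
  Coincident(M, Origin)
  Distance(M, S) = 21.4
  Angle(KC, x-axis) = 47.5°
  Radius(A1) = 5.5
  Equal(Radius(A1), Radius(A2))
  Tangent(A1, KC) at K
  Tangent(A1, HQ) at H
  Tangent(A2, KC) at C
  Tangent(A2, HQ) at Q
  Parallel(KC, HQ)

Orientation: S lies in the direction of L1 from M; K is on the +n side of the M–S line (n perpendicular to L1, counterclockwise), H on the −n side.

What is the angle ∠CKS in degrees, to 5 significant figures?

14.414°

Tangency of A1 to both parallel lines with radius 5.5 puts K and H at M ± 5.5·n: K = (-4.0550, 3.7157), H = (4.0550, -3.7157). Equal radii place C and Q the same way about S: C = S + 5.5·n = (10.403, 19.493), Q = S − 5.5·n = (18.513, 12.062). Then cos ∠CKS = KC·KS / (|KC||KS|), giving 14.414°.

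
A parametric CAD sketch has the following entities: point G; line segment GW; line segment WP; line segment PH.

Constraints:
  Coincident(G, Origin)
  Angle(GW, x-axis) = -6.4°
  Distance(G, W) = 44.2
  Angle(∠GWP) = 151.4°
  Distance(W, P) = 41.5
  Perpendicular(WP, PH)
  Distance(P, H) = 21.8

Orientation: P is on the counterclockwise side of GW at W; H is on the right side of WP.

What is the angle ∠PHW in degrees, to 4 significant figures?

62.29°

G is at the origin; GW runs at -6.4° with length 44.2, so W = 44.2·(cos -6.4°, sin -6.4°) = (43.92, -4.927). ∠GWP = 151.4°, so WP runs at -6.4° + (180° − 151.4°) = 22.20° from the x-axis; with |WP| = 41.5, P = W + 41.5·(cos 22.20°, sin 22.20°) = (82.35, 10.75). WP is perpendicular to PH; with |PH| = 21.8 on the right of WP, H = P + 21.8·(0.3778, -0.9259) = (90.59, -9.431). Then cos ∠PHW = HP·HW / (|HP||HW|), giving 62.29°.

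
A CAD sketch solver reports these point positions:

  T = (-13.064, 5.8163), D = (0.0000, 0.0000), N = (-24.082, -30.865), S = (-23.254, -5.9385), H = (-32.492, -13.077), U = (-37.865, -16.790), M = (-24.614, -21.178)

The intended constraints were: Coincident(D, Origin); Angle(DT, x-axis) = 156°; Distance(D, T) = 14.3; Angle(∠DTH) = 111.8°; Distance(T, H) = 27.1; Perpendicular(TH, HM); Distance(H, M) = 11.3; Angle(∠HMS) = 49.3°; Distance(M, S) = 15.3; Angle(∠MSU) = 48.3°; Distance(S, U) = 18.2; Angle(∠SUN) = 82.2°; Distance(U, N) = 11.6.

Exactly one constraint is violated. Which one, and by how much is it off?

Distance(U, N) = 11.6 — off by 8.10.

D = (0.00, 0.00) ✓; DT at 156.0° ✓; |DT| = 14.30 ✓; ∠DTH = 111.8° ✓; |TH| = 27.10 ✓; ∠(TH, HM) = 90.00° ✓; |HM| = 11.30 ✓; ∠HMS = 49.30° ✓; |MS| = 15.30 ✓; ∠MSU = 48.30° ✓; |SU| = 18.20 ✓; ∠SUN = 82.20° ✓; |UN| = 19.70 ✗.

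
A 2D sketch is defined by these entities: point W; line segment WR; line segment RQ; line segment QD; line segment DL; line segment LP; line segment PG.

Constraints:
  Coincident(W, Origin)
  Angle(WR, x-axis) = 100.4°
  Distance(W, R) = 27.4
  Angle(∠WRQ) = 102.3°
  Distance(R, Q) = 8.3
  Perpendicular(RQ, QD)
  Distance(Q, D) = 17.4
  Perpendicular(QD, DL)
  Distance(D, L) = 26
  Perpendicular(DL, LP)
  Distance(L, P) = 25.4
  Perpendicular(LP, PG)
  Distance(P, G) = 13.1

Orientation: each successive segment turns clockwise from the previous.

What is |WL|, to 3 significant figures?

15.1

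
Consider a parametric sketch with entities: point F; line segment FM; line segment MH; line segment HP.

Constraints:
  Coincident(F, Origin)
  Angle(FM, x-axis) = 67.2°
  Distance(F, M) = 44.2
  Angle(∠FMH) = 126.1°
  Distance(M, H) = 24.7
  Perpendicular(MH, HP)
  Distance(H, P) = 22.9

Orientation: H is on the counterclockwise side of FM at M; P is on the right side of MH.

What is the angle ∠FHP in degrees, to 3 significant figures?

125°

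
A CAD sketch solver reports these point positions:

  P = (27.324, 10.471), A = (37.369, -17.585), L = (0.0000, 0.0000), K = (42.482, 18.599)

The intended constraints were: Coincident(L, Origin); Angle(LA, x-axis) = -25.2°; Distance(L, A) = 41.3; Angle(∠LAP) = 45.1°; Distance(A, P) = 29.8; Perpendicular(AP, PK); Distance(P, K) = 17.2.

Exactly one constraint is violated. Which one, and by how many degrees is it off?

Perpendicular(AP, PK) — off by 8.50°.

L = (0.00, 0.00) ✓; LA at -25.20° ✓; |LA| = 41.30 ✓; ∠LAP = 45.10° ✓; |AP| = 29.80 ✓; ∠(AP, PK) = 81.50° ✗; |PK| = 17.20 ✓.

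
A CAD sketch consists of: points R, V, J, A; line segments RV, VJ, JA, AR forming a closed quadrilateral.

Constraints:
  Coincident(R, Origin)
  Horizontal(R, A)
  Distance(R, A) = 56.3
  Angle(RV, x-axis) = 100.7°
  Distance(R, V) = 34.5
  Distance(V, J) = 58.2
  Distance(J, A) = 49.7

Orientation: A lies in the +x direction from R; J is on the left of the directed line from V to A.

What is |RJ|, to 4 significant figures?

70.00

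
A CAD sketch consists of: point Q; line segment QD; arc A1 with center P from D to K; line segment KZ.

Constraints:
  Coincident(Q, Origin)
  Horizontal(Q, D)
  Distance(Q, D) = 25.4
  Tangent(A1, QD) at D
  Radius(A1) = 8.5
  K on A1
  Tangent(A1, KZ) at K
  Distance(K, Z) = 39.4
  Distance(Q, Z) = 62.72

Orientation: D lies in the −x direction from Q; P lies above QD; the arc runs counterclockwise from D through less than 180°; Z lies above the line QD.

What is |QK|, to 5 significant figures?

23.658

Q is at the origin; QD is horizontal with |QD| = 25.4 and D on the −x side, so D = (-25.400, 0.0000). A1 meets QD tangentially, so PD is at right angles to QD, so P = D + (0, 8.5) = (-25.400, 8.5000). Since PK ⟂ KZ (tangency), |PZ| = √(8.5² + 39.4²) = 40.306 regardless of where K sits on A1. So Z lies on both circle(Q, 62.72) and circle(P, 40.306); the above-QD intersection is Z = (-44.936, 43.755). K is the foot of the tangent from Z: K = (-19.001, 14.095).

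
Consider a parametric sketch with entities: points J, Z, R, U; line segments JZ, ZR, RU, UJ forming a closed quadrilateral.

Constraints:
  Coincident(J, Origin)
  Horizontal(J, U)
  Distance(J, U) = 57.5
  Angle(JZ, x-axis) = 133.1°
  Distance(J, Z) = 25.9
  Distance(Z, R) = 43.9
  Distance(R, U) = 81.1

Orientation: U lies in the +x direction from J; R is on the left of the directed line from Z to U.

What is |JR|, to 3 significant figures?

58.5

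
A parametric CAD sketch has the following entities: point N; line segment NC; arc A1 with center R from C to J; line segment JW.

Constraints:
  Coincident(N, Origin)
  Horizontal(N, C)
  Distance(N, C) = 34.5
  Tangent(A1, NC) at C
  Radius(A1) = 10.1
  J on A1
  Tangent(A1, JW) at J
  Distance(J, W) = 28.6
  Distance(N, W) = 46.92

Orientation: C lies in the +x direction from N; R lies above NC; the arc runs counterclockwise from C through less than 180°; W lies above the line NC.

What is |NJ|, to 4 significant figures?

45.58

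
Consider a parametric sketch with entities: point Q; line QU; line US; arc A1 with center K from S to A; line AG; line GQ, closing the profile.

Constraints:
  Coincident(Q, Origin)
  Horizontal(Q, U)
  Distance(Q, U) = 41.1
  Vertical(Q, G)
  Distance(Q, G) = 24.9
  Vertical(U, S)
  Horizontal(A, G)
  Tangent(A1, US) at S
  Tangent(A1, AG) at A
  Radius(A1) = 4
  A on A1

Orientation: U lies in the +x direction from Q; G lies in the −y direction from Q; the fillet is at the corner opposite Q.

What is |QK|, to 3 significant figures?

42.6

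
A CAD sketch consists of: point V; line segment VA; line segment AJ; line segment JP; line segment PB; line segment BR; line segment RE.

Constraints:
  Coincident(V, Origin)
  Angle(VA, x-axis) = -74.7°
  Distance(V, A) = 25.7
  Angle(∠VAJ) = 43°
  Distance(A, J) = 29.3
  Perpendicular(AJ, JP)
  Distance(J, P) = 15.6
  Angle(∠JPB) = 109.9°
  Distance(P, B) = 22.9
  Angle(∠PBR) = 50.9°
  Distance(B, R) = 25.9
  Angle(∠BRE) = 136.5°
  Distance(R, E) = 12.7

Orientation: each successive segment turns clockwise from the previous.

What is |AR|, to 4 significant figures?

16.32

V is at the origin; VA runs at -74.7° with length 25.7, so A = (6.782, -24.79). ∠VAJ = 43.0° gives AJ at 148.3° from the x-axis; with |AJ| = 29.3, J = (-18.15, -9.393). AJ is perpendicular to JP, so JP runs at 58.30°; with |JP| = 15.6, P = (-9.950, 3.880). ∠JPB = 109.9° gives PB at -11.80° from the x-axis; with |PB| = 22.9, B = (12.47, -0.8031). ∠PBR = 50.9° gives BR at -140.9° from the x-axis; with |BR| = 25.9, R = (-7.633, -17.14). Then |AR| = |R − A| = 16.32.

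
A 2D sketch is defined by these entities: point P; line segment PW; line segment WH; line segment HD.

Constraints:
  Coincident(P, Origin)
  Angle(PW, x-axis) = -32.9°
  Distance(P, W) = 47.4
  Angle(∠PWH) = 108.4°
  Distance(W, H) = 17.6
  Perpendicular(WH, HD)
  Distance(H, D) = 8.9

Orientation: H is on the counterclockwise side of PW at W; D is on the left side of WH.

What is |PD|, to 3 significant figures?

48.6

P is at the origin; PW runs at -32.9° with length 47.4, so W = 47.4·(cos -32.9°, sin -32.9°) = (39.8, -25.7). ∠PWH = 108.4°, so WH runs at -32.9° + (180° − 108.4°) = 38.7° from the x-axis; with |WH| = 17.6, H = W + 17.6·(cos 38.7°, sin 38.7°) = (53.5, -14.7). WH is perpendicular to HD; with |HD| = 8.9 on the left of WH, D = H + 8.9·(-0.625, 0.780) = (48.0, -7.80). Then |PD| = |D − P| = 48.6.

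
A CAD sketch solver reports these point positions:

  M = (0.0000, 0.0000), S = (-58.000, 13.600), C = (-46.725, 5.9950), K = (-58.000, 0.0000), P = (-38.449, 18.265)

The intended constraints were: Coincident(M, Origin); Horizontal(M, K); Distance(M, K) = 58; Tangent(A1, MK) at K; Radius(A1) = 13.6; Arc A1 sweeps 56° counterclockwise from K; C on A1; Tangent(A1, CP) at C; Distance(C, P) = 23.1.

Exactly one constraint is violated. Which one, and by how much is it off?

Distance(C, P) = 23.1 — off by 8.30.

M = (0.00, 0.00) ✓; M.y = 0.00, K.y = 0.00 ✓; |MK| = 58.00 ✓; ∠(SK, KM) = 90.00° ✓; |SK| = 13.60 ✓; bearing(S→C) − bearing(S→K) = 56.00° ✓; |SC| = 13.60 ✓; ∠(SC, CP) = 90.00° ✓; |CP| = 14.80 ✗.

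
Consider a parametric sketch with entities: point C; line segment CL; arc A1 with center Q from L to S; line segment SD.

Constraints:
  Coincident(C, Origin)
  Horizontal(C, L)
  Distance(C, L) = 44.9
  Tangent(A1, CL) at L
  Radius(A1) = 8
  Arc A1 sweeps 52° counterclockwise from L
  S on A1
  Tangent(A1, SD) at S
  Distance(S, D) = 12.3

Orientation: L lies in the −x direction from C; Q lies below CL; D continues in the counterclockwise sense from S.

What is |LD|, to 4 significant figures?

18.86

C is at the origin; C and L share the same y with |CL| = 44.9 and L on the −x side, so L = (-44.90, 0.000). Tangency of A1 to CL means the radius QL is perpendicular to CL, so Q = L + (0, -8) = (-44.90, -8.000). On A1, L sits at bearing 90° from Q; a 52° counterclockwise sweep puts S at bearing 142°, so S = Q + 8.0·(cos 142°, sin 142°) = (-51.20, -3.075). Tangency of A1 to SD means the radius QS is perpendicular to SD, so SD runs along (−sin 142°, cos 142°); with |SD| = 12.3, D = (-58.78, -12.77). Then |LD| = |D − L| = 18.86.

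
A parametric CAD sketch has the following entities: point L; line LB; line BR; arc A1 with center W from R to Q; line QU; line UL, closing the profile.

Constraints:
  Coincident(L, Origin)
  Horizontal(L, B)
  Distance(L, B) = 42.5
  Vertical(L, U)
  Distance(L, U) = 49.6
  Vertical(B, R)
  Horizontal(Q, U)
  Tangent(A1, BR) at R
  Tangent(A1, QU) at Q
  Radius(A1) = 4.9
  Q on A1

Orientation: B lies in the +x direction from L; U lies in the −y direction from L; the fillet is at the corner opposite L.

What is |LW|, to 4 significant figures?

58.41

L is at the origin; L and B share the same y with |LB| = 42.5 and B on the +x side, so B = (42.50, 0.000). LU is vertical with |LU| = 49.6 and U on the −y side, so U = (0.000, -49.60). The virtual corner opposite L is at (42.50, -49.60). Tangency of A1 to BR means the radius WR is perpendicular to BR and A1 meets QU tangentially, so WQ is at right angles to QU, with radius 4.9, so the center W sits 4.9 in from both sides at W = (37.60, -44.70). Then |LW| = |W − L| = 58.41.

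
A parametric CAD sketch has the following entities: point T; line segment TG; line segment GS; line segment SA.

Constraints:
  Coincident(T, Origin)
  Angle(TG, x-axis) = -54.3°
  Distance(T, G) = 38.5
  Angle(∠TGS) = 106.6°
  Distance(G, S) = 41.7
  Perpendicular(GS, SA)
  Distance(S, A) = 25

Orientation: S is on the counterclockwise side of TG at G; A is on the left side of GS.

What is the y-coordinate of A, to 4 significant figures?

6.003

T is at the origin; TG runs at -54.3° with length 38.5, so G = 38.5·(cos -54.3°, sin -54.3°) = (22.47, -31.27). ∠TGS = 106.6°, so GS runs at -54.3° + (180° − 106.6°) = 19.10° from the x-axis; with |GS| = 41.7, S = G + 41.7·(cos 19.10°, sin 19.10°) = (61.87, -17.62). GS ⟂ SA; with |SA| = 25.0 on the left of GS, A = S + 25.0·(-0.3272, 0.9449) = (53.69, 6.003). So A.y = 6.003.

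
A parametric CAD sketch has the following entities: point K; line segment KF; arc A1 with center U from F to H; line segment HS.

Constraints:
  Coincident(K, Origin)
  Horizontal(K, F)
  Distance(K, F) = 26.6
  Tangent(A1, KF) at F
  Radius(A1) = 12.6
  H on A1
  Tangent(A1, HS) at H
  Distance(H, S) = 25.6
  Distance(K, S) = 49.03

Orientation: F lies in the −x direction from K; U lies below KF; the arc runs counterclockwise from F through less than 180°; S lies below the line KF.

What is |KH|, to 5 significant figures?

42.033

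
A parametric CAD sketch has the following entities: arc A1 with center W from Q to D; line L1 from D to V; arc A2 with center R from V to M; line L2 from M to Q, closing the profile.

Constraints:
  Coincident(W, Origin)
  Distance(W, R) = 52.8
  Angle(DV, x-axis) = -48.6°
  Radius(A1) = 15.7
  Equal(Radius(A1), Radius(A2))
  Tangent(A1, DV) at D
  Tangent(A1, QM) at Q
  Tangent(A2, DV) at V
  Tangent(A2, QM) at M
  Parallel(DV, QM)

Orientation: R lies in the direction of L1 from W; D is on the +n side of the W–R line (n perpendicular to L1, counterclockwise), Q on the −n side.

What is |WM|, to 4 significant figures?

55.08

The slot axis is L1's direction at -48.6°, so u = (cos -48.6°, sin -48.6°) = (0.6613, -0.7501) and n = (−sin -48.6°, cos -48.6°) = (0.7501, 0.6613). W is at the origin and R lies 52.8 along u from W, so R = 52.8·u = (34.92, -39.61). Tangency of A1 to both parallel lines with radius 15.7 puts D and Q at W ± 15.7·n: D = (11.78, 10.38), Q = (-11.78, -10.38). Equal radii place V and M the same way about R: V = R + 15.7·n = (46.69, -29.22), M = R − 15.7·n = (23.14, -49.99). Then |WM| = |M − W| = 55.08.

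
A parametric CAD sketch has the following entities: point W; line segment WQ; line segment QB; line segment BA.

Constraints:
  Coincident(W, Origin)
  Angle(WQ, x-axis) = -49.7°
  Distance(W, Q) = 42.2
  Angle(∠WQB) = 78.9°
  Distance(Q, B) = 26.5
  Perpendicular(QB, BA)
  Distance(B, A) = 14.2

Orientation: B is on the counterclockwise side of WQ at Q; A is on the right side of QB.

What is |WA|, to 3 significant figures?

58.6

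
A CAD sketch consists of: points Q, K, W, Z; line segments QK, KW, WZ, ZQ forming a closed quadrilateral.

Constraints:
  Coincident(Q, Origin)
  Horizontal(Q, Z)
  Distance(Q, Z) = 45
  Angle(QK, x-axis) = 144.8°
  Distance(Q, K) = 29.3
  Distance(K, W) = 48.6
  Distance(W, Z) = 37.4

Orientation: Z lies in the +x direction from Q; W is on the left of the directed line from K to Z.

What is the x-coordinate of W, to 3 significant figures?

22.8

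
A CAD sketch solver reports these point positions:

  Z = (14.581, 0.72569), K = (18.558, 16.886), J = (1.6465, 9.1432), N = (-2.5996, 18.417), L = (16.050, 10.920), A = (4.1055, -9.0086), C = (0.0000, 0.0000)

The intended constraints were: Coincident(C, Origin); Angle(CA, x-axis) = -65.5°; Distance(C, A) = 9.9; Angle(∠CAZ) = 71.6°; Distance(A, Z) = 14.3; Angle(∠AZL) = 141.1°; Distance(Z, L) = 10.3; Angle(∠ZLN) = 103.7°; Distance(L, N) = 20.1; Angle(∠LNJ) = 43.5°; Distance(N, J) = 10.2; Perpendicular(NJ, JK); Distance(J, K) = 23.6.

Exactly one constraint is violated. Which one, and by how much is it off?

Distance(J, K) = 23.6 — off by 5.00.

C = (0.00, 0.00) ✓; CA at -65.50° ✓; |CA| = 9.900 ✓; ∠CAZ = 71.60° ✓; |AZ| = 14.30 ✓; ∠AZL = 141.1° ✓; |ZL| = 10.30 ✓; ∠ZLN = 103.7° ✓; |LN| = 20.10 ✓; ∠LNJ = 43.50° ✓; |NJ| = 10.20 ✓; ∠(NJ, JK) = 90.00° ✓; |JK| = 18.60 ✗.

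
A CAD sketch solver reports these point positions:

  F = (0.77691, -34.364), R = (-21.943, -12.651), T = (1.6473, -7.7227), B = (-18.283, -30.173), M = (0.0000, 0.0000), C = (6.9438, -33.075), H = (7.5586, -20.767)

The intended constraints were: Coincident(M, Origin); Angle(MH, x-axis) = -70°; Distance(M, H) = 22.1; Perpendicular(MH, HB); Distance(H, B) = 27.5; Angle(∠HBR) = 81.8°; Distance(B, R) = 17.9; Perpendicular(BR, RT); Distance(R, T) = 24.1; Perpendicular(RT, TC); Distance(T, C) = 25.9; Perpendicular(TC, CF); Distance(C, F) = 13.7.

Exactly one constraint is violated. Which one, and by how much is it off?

Distance(C, F) = 13.7 — off by 7.40.

M = (0.00, 0.00) ✓; MH at -70.00° ✓; |MH| = 22.10 ✓; ∠(MH, HB) = 90.00° ✓; |HB| = 27.50 ✓; ∠HBR = 81.80° ✓; |BR| = 17.90 ✓; ∠(BR, RT) = 90.00° ✓; |RT| = 24.10 ✓; ∠(RT, TC) = 90.00° ✓; |TC| = 25.90 ✓; ∠(TC, CF) = 89.99° ✓; |CF| = 6.300 ✗.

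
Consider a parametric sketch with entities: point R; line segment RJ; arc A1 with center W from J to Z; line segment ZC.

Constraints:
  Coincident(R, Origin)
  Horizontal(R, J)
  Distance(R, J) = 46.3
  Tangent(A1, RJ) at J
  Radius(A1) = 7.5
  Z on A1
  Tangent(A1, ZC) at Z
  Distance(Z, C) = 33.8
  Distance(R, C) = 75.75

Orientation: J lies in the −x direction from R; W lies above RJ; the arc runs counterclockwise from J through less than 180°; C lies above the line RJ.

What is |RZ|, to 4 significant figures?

43.47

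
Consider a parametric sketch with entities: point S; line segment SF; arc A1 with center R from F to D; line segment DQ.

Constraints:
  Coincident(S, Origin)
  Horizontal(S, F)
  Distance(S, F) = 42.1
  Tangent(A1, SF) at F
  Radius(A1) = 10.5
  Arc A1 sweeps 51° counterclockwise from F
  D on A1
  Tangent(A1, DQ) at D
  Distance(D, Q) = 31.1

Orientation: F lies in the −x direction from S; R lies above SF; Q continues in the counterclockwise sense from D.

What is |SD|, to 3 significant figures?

34.2

S is at the origin; S and F share the same y with |SF| = 42.1 and F on the −x side, so F = (-42.1, 0.00). Tangency of A1 to SF means the radius RF is perpendicular to SF, so R = F + (0, 10.5) = (-42.1, 10.5). On A1, F sits at bearing -90° from R; a 51° counterclockwise sweep puts D at bearing -39°, so D = R + 10.5·(cos -39°, sin -39°) = (-33.9, 3.89). Then |SD| = |D − S| = 34.2.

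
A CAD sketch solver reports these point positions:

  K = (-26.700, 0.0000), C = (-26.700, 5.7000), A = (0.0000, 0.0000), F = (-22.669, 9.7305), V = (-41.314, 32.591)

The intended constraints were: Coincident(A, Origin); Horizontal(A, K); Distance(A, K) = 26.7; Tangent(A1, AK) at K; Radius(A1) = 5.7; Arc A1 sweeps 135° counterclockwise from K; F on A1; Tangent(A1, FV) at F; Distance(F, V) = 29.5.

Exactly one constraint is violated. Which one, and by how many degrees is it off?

Tangent(A1, FV) at F — off by 5.80°.

A = (0.00, 0.00) ✓; A.y = 0.00, K.y = 0.00 ✓; |AK| = 26.70 ✓; ∠(CK, KA) = 90.00° ✓; |CK| = 5.700 ✓; bearing(C→F) − bearing(C→K) = 135.0° ✓; |CF| = 5.700 ✓; ∠(CF, FV) = 95.80° ✗; |FV| = 29.50 ✓.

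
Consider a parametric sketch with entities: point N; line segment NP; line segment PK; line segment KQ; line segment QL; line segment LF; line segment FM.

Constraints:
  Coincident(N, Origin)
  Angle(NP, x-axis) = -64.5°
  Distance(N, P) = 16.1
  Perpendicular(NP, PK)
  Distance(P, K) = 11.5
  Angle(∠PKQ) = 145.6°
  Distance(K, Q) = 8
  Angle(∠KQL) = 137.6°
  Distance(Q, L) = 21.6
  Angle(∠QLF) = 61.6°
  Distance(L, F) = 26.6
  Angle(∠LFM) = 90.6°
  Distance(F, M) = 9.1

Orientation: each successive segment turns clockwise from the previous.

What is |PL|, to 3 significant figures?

34.4

N is at the origin; NP runs at -64.5° with length 16.1, so P = (6.93, -14.5). The perpendicularity gives PK at right angles to NP, so PK runs at -154°; with |PK| = 11.5, K = (-3.45, -19.5). ∠PKQ = 145.6° gives KQ at 171° from the x-axis; with |KQ| = 8.0, Q = (-11.4, -18.2). ∠KQL = 137.6° gives QL at 129° from the x-axis; with |QL| = 21.6, L = (-24.9, -1.39). Then |PL| = |L − P| = 34.4.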